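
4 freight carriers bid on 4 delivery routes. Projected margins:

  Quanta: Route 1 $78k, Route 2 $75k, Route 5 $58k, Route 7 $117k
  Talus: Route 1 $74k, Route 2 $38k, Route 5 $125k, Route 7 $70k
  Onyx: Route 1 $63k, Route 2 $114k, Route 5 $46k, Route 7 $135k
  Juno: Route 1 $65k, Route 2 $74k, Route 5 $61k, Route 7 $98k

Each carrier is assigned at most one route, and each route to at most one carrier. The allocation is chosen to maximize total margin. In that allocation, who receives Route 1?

Optimal: Quanta→Route 7 ($117k), Talus→Route 5 ($125k), Onyx→Route 2 ($114k), Juno→Route 1 ($65k) — total 117+125+114+65 = $421k.
Max-entry greedy (repeatedly take the single best remaining cell) gives $412k, worse by 9.
Swapping Juno↔Onyx (Juno→Route 2 $74k, Onyx→Route 1 $63k) loses 42.
Checked against all permutations: $421k is optimal.
Juno's own top route is Route 7 ($98k), but forcing Juno→Route 7 and reassigning the rest optimally gives only $415k — worse by 6.

Juno receives Route 1.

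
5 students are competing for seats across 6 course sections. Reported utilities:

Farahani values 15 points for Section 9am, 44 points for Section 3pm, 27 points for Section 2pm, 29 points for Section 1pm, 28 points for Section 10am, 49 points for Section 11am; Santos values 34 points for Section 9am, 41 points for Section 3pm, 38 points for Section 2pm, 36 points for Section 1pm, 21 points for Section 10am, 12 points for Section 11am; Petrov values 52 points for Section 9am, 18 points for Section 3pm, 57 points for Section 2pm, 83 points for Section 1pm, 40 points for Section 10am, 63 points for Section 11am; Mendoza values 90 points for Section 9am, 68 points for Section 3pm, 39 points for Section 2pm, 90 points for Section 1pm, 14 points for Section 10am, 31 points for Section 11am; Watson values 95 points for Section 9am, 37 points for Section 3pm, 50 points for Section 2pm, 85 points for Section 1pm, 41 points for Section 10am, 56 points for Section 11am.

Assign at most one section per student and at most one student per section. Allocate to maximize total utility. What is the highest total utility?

Max total: 333 points

Optimal: Farahani→Section 11am (49 points), Santos→Section 2pm (38 points), Petrov→Section 1pm (83 points), Mendoza→Section 3pm (68 points), Watson→Section 9am (95 points) — total 49+38+83+68+95 = 333 points.
Row-greedy (each student in turn takes its best remaining section) gives 313 points, worse by 20.
Swapping Watson↔Mendoza (Watson→Section 3pm 37 points, Mendoza→Section 9am 90 points) loses 36.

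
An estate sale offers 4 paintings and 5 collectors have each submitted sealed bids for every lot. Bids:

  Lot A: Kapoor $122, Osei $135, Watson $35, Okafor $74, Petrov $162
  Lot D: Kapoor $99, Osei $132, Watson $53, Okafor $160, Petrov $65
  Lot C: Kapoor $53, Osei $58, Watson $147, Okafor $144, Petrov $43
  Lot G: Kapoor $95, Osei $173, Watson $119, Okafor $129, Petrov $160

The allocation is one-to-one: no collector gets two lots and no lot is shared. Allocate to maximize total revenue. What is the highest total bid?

Max total: $642

This is a one-to-one assignment (maximum-weight bipartite matching).
Optimal: Petrov→Lot A ($162), Okafor→Lot D ($160), Watson→Lot C ($147), Osei→Lot G ($173) — total 162+160+147+173 = $642.
Row-greedy (each collector in turn takes its best remaining lot) gives $602, worse by 40.
Next-best assignment: Kapoor→Lot A, Okafor→Lot D, Watson→Lot C, Osei→Lot G = $602.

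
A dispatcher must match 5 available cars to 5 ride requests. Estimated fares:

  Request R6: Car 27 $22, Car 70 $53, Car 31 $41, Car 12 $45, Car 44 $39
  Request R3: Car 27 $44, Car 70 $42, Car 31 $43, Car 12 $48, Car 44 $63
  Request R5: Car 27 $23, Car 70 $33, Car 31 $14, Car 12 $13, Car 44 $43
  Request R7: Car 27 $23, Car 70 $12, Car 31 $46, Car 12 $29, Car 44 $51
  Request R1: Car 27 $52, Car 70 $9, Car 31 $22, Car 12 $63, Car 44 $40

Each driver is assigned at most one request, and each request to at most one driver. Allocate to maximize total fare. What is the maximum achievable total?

Max total: $249

Optimal: Car 27→Request R3 ($44), Car 70→Request R6 ($53), Car 31→Request R7 ($46), Car 12→Request R1 ($63), Car 44→Request R5 ($43) — total 44+53+46+63+43 = $249.
Row-greedy (each driver in turn takes its best remaining request) gives $242, worse by 7.
Next-best assignment: Car 27→Request R5, Car 70→Request R6, Car 31→Request R7, Car 12→Request R1, Car 44→Request R3 = $248.
No other one-to-one assignment exceeds $249.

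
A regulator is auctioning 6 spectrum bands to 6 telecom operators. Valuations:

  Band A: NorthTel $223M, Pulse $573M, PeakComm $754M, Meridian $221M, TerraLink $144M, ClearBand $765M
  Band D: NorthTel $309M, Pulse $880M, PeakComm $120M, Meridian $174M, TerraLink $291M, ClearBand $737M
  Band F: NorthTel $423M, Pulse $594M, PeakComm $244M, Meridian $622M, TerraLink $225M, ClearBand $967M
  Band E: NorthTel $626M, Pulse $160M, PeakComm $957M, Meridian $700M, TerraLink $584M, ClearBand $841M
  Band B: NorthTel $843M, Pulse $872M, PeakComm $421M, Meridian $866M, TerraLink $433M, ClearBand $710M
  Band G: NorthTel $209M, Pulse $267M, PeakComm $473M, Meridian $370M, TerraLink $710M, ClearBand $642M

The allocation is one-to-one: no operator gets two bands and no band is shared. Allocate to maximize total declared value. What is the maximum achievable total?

Optimal: NorthTel→Band B ($843M), Pulse→Band D ($880M), PeakComm→Band A ($754M), Meridian→Band E ($700M), TerraLink→Band G ($710M), ClearBand→Band F ($967M) — total 843+880+754+700+710+967 = $4854M.
Max-entry greedy (repeatedly take the single best remaining cell) gives $4603M, worse by 251.
Checked against all permutations: $4854M is optimal.

Maximum total: $4854M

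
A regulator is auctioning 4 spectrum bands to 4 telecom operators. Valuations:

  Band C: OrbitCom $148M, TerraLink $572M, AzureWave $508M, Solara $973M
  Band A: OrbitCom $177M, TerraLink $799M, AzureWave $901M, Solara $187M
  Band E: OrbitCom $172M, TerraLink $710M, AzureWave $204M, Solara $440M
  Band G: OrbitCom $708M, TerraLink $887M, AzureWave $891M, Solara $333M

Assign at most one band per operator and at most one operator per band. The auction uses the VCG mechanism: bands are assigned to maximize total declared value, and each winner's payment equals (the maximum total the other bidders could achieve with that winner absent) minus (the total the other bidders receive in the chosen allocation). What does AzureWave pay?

AzureWave pays $89M.

Efficient allocation: OrbitCom→Band G ($708M), TerraLink→Band E ($710M), AzureWave→Band A ($901M), Solara→Band C ($973M); total welfare W = $3292M.
AzureWave receives Band A at value $901M, so the others get W − 901 = $2391M.
Without AzureWave: best allocation of the remaining 3 bidders over all 4 bands is OrbitCom→Band G ($708M), TerraLink→Band A ($799M), Solara→Band C ($973M), total $2480M.
VCG payment = (others' best without AzureWave) − (others' welfare with AzureWave) = 2480 − 2391 = $89M.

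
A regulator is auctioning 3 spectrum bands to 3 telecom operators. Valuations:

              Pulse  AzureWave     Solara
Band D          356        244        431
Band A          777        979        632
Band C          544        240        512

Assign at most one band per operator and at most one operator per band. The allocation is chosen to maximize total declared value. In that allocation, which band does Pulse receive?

Pulse receives Band C.

Optimal: Pulse→Band C ($544M), AzureWave→Band A ($979M), Solara→Band D ($431M) — total 544+979+431 = $1954M.
Row-greedy (each operator in turn takes its best remaining band) gives $1533M, worse by 421.
No other one-to-one assignment exceeds $1954M.
Pulse's own top band is Band A ($777M), but forcing Pulse→Band A and reassigning the rest optimally gives only $1533M — worse by 421.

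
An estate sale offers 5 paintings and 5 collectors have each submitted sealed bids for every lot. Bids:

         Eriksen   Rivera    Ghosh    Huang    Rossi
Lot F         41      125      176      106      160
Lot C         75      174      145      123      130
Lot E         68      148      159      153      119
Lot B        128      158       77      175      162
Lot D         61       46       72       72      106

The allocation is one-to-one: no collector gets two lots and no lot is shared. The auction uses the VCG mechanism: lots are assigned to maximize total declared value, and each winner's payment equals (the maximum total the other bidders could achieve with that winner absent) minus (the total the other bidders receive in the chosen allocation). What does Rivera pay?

Efficient allocation: Eriksen→Lot B ($128), Rivera→Lot C ($174), Ghosh→Lot F ($176), Huang→Lot E ($153), Rossi→Lot D ($106); total welfare W = $737.
Rivera receives Lot C at value $174, so the others get W − 174 = $563.
Without Rivera: best allocation of the remaining 4 bidders over all 5 lots is Eriksen→Lot B ($128), Ghosh→Lot F ($176), Huang→Lot E ($153), Rossi→Lot C ($130), total $587.
VCG payment = (others' best without Rivera) − (others' welfare with Rivera) = 587 − 563 = $24.

Rivera pays $24.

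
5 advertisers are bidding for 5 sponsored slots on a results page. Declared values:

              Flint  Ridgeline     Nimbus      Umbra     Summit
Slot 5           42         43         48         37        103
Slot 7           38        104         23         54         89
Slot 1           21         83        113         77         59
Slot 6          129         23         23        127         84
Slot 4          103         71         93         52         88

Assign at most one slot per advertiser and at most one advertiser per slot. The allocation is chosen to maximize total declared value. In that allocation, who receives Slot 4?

Optimal: Flint→Slot 4 ($103), Ridgeline→Slot 7 ($104), Nimbus→Slot 1 ($113), Umbra→Slot 6 ($127), Summit→Slot 5 ($103) — total 103+104+113+127+103 = $550.
Row-greedy (each advertiser in turn takes its best remaining slot) gives $501, worse by 49.
Flint's own top slot is Slot 6 ($129), but forcing Flint→Slot 6 and reassigning the rest optimally gives only $506 — worse by 44.

Flint receives Slot 4.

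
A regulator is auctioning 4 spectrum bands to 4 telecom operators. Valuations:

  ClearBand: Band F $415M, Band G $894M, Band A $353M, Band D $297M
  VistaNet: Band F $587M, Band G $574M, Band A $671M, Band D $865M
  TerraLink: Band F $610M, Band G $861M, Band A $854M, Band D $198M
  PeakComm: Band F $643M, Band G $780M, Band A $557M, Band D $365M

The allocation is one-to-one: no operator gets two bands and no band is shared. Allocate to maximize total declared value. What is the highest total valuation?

Optimal: ClearBand→Band G ($894M), VistaNet→Band D ($865M), TerraLink→Band A ($854M), PeakComm→Band F ($643M) — total 894+865+854+643 = $3256M.
Next-best assignment: ClearBand→Band G, VistaNet→Band D, TerraLink→Band F, PeakComm→Band A = $2926M.
Swapping VistaNet↔TerraLink (VistaNet→Band A $671M, TerraLink→Band D $198M) loses 850.
No other one-to-one assignment exceeds $3256M.

Max total: $3256M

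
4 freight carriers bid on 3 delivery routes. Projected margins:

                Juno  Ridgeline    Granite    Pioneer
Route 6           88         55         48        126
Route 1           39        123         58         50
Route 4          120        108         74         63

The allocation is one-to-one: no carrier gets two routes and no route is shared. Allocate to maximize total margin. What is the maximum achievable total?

Optimal: Pioneer→Route 6 ($126k), Ridgeline→Route 1 ($123k), Juno→Route 4 ($120k) — total 126+123+120 = $369k.
Row-greedy (each carrier in turn takes its best remaining route) gives $291k, worse by 78.
Next-best assignment: Pioneer→Route 6, Ridgeline→Route 1, Granite→Route 4 = $323k.
Checked against all permutations: $369k is optimal.

Maximum total: $369k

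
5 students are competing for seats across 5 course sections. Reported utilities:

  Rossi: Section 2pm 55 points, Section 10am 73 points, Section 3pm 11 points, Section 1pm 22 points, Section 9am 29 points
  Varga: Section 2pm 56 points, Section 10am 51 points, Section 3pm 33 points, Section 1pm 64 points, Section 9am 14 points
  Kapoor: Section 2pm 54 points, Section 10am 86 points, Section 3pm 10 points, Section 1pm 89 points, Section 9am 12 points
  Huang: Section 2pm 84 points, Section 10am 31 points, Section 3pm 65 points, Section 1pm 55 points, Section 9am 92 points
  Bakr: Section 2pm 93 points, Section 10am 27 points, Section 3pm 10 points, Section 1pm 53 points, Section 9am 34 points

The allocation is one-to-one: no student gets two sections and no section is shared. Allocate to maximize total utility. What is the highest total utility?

Max total: 380 points

Optimal: Rossi→Section 10am (73 points), Varga→Section 3pm (33 points), Kapoor→Section 1pm (89 points), Huang→Section 9am (92 points), Bakr→Section 2pm (93 points) — total 73+33+89+92+93 = 380 points.
Row-greedy (each student in turn takes its best remaining section) gives 293 points, worse by 87.
Swapping Bakr↔Kapoor (Bakr→Section 1pm 53 points, Kapoor→Section 2pm 54 points) loses 75.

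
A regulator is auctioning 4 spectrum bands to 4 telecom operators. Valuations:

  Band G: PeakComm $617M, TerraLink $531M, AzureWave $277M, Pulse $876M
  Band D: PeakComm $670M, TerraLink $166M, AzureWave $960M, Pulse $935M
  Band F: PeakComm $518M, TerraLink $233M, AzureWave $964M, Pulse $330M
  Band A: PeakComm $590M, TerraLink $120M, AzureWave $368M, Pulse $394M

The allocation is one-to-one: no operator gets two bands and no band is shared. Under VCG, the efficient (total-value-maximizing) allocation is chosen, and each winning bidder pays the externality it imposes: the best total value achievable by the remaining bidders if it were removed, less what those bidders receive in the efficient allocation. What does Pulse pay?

Efficient allocation: PeakComm→Band A ($590M), TerraLink→Band G ($531M), AzureWave→Band F ($964M), Pulse→Band D ($935M); total welfare W = $3020M.
Pulse receives Band D at value $935M, so the others get W − 935 = $2085M.
Without Pulse: best allocation of the remaining 3 bidders over all 4 bands is PeakComm→Band D ($670M), TerraLink→Band G ($531M), AzureWave→Band F ($964M), total $2165M.
VCG payment = (others' best without Pulse) − (others' welfare with Pulse) = 2165 − 2085 = $80M.

Pulse pays $80M.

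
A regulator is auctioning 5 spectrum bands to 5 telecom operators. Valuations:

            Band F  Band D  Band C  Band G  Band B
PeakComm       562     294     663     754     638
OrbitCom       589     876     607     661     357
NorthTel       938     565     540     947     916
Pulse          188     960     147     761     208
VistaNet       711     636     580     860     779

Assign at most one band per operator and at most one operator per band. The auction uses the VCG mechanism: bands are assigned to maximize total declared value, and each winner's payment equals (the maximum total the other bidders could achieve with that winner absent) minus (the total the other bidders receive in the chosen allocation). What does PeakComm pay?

Efficient allocation: PeakComm→Band G ($754M), OrbitCom→Band C ($607M), NorthTel→Band F ($938M), Pulse→Band D ($960M), VistaNet→Band B ($779M); total welfare W = $4038M.
PeakComm receives Band G at value $754M, so the others get W − 754 = $3284M.
Without PeakComm: best allocation of the remaining 4 bidders over all 5 bands is OrbitCom→Band C ($607M), NorthTel→Band F ($938M), Pulse→Band D ($960M), VistaNet→Band G ($860M), total $3365M.
VCG payment = (others' best without PeakComm) − (others' welfare with PeakComm) = 3365 − 3284 = $81M.

PeakComm pays $81M.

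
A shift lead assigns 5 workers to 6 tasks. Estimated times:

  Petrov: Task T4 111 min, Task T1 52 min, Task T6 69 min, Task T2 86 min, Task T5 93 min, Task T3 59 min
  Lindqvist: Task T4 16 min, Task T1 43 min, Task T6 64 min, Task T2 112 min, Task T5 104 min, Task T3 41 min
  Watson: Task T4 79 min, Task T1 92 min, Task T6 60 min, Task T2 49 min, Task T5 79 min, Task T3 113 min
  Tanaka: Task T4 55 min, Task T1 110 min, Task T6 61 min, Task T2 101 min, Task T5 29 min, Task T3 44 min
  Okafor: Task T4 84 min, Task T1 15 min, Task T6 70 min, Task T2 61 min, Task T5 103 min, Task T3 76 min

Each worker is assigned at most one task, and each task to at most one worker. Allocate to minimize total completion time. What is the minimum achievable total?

Optimal: Petrov→Task T3 (59 min), Lindqvist→Task T4 (16 min), Watson→Task T2 (49 min), Tanaka→Task T5 (29 min), Okafor→Task T1 (15 min) — total 59+16+49+29+15 = 168 min.
Row-greedy (each worker in turn takes its cheapest remaining task) gives 216 min, worse by 48.
Swapping Watson↔Petrov (Watson→Task T3 113 min, Petrov→Task T2 86 min) adds 91.

Min total: 168 min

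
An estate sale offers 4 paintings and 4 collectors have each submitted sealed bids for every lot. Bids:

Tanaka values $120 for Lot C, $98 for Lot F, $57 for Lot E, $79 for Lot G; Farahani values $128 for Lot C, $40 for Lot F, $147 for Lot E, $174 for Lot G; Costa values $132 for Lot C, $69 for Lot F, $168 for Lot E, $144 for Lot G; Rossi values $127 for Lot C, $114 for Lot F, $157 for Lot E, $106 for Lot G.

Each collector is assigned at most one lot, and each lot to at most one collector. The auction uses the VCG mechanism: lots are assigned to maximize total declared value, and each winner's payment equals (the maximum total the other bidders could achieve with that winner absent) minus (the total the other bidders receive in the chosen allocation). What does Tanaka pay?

Tanaka pays $13.

Efficient allocation: Tanaka→Lot C ($120), Farahani→Lot G ($174), Costa→Lot E ($168), Rossi→Lot F ($114); total welfare W = $576.
Tanaka receives Lot C at value $120, so the others get W − 120 = $456.
Without Tanaka: best allocation of the remaining 3 bidders over all 4 lots is Farahani→Lot G ($174), Costa→Lot E ($168), Rossi→Lot C ($127), total $469.
VCG payment = (others' best without Tanaka) − (others' welfare with Tanaka) = 469 − 456 = $13.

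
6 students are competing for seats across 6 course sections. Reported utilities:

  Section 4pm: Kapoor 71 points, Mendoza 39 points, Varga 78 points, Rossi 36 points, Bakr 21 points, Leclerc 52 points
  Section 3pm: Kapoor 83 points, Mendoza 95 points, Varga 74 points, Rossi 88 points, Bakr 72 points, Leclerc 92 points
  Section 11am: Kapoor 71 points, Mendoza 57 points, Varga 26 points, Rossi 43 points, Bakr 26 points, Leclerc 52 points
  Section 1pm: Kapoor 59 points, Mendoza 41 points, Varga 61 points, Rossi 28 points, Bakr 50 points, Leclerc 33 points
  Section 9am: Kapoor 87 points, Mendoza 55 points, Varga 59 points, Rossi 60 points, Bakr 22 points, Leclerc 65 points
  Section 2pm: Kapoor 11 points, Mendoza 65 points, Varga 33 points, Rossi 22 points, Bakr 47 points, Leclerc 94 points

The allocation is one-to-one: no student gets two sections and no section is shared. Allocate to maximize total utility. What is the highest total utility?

Maximum total: 454 points

Optimal: Kapoor→Section 9am (87 points), Mendoza→Section 11am (57 points), Varga→Section 4pm (78 points), Rossi→Section 3pm (88 points), Bakr→Section 1pm (50 points), Leclerc→Section 2pm (94 points) — total 87+57+78+88+50+94 = 454 points.
Max-entry greedy (repeatedly take the single best remaining cell) gives 447 points, worse by 7.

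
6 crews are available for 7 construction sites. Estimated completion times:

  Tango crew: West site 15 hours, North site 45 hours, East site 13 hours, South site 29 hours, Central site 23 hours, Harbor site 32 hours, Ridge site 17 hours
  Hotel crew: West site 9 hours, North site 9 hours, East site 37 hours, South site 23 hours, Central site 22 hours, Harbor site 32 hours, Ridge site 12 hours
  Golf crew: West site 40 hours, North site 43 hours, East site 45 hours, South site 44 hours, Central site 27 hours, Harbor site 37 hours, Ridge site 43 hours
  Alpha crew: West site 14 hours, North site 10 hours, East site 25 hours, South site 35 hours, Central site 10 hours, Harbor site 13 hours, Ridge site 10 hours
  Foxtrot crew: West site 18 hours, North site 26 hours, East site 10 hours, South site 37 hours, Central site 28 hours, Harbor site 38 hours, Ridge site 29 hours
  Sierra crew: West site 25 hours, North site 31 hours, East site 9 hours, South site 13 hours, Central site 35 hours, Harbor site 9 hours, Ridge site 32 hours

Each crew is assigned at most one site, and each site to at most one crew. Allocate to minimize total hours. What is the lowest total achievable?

Optimal: Tango crew→West site (15 hours), Hotel crew→North site (9 hours), Golf crew→Central site (27 hours), Alpha crew→Ridge site (10 hours), Foxtrot crew→East site (10 hours), Sierra crew→Harbor site (9 hours) — total 15+9+27+10+10+9 = 80 hours.
Column-greedy (each site in turn goes to its cheapest remaining crew) gives 122 hours, worse by 42.
Next-best assignment: Tango crew→Ridge site, Hotel crew→West site, Golf crew→Central site, Alpha crew→North site, Foxtrot crew→East site, Sierra crew→Harbor site = 82 hours.
Swapping Tango crew↔Hotel crew (Tango crew→North site 45 hours, Hotel crew→West site 9 hours) adds 30.

Min total: 80 hours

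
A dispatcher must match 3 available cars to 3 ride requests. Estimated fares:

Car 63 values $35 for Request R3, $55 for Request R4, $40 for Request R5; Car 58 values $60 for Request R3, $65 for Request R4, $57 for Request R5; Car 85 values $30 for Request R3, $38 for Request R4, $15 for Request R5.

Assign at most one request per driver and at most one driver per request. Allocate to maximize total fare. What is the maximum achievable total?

This is a one-to-one assignment (maximum-weight bipartite matching).
Optimal: Car 63→Request R4 ($55), Car 58→Request R5 ($57), Car 85→Request R3 ($30) — total 55+57+30 = $142.
Column-greedy (each request in turn goes to its best remaining driver) gives $130, worse by 12.
Next-best assignment: Car 63→Request R5, Car 58→Request R3, Car 85→Request R4 = $138.
Swapping Car 85↔Car 58 (Car 85→Request R5 $15, Car 58→Request R3 $60) loses 12.

Maximum total: $142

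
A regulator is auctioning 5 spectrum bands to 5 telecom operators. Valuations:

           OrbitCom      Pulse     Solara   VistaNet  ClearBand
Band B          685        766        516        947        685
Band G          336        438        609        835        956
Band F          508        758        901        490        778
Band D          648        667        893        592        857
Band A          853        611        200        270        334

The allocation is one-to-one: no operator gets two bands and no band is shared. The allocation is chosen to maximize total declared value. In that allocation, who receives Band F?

This is a one-to-one assignment (maximum-weight bipartite matching).
Optimal: OrbitCom→Band A ($853M), Pulse→Band F ($758M), Solara→Band D ($893M), VistaNet→Band B ($947M), ClearBand→Band G ($956M) — total 853+758+893+947+956 = $4407M.
Row-greedy (each operator in turn takes its best remaining band) gives $4212M, worse by 195.
Next-best assignment: OrbitCom→Band A, Pulse→Band D, Solara→Band F, VistaNet→Band B, ClearBand→Band G = $4324M.
Pulse's own top band is Band B ($766M), but forcing Pulse→Band B and reassigning the rest optimally gives only $4212M — worse by 195.

Pulse receives Band F.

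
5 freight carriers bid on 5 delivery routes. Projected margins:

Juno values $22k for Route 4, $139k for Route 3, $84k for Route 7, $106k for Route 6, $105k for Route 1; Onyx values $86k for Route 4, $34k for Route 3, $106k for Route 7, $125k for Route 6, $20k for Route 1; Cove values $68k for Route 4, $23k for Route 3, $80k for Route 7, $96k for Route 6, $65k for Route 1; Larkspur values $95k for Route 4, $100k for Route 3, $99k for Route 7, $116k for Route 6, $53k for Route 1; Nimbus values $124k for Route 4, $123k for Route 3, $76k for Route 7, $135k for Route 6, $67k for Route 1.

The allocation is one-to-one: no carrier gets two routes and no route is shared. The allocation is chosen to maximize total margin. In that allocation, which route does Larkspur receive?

Larkspur receives Route 7.

Optimal: Juno→Route 3 ($139k), Onyx→Route 6 ($125k), Cove→Route 1 ($65k), Larkspur→Route 7 ($99k), Nimbus→Route 4 ($124k) — total 139+125+65+99+124 = $552k.
Column-greedy (each route in turn goes to its best remaining carrier) gives $550k, worse by 2.
Every other assignment is strictly worse.
Larkspur's own top route is Route 6 ($116k), but forcing Larkspur→Route 6 and reassigning the rest optimally gives only $550k — worse by 2.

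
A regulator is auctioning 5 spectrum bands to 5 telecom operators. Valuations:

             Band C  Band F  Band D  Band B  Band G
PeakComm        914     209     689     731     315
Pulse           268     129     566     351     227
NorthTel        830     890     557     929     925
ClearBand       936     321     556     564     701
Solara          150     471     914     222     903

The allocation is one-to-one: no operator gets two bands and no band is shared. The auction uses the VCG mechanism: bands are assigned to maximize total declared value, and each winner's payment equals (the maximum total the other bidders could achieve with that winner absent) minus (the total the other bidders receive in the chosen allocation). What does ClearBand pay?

Efficient allocation: PeakComm→Band B ($731M), Pulse→Band D ($566M), NorthTel→Band F ($890M), ClearBand→Band C ($936M), Solara→Band G ($903M); total welfare W = $4026M.
ClearBand receives Band C at value $936M, so the others get W − 936 = $3090M.
Without ClearBand: best allocation of the remaining 4 bidders over all 5 bands is PeakComm→Band C ($914M), Pulse→Band D ($566M), NorthTel→Band B ($929M), Solara→Band G ($903M), total $3312M.
VCG payment = (others' best without ClearBand) − (others' welfare with ClearBand) = 3312 − 3090 = $222M.

ClearBand pays $222M.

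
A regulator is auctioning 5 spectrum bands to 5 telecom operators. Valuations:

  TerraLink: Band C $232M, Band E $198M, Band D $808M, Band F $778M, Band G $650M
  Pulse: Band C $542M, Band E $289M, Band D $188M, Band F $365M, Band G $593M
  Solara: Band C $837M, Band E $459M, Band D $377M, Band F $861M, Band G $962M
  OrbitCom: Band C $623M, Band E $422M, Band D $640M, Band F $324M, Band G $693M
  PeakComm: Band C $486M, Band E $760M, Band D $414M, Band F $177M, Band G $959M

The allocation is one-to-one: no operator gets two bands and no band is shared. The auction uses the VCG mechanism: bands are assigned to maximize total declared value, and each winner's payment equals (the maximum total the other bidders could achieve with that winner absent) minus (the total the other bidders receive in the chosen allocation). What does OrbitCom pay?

OrbitCom pays $128M.

Efficient allocation: TerraLink→Band F ($778M), Pulse→Band C ($542M), Solara→Band G ($962M), OrbitCom→Band D ($640M), PeakComm→Band E ($760M); total welfare W = $3682M.
OrbitCom receives Band D at value $640M, so the others get W − 640 = $3042M.
Without OrbitCom: best allocation of the remaining 4 bidders over all 5 bands is TerraLink→Band D ($808M), Pulse→Band C ($542M), Solara→Band F ($861M), PeakComm→Band G ($959M), total $3170M.
VCG payment = (others' best without OrbitCom) − (others' welfare with OrbitCom) = 3170 − 3042 = $128M.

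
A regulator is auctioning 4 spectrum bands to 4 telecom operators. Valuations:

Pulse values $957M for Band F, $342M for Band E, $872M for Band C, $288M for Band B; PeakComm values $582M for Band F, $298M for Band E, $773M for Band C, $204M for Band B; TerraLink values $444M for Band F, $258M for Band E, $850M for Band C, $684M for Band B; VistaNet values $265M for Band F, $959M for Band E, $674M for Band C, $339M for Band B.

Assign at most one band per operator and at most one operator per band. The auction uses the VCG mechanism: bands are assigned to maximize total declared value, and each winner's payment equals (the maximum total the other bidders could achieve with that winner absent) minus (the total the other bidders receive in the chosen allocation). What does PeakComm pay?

PeakComm pays $166M.

Efficient allocation: Pulse→Band F ($957M), PeakComm→Band C ($773M), TerraLink→Band B ($684M), VistaNet→Band E ($959M); total welfare W = $3373M.
PeakComm receives Band C at value $773M, so the others get W − 773 = $2600M.
Without PeakComm: best allocation of the remaining 3 bidders over all 4 bands is Pulse→Band F ($957M), TerraLink→Band C ($850M), VistaNet→Band E ($959M), total $2766M.
VCG payment = (others' best without PeakComm) − (others' welfare with PeakComm) = 2766 − 2600 = $166M.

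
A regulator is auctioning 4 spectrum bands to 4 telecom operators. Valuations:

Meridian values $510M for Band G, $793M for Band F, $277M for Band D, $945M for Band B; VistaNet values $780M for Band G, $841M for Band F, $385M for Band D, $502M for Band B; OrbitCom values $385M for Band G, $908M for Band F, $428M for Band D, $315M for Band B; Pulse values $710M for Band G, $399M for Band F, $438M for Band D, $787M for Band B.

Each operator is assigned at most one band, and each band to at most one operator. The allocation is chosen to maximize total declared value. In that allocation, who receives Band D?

Optimal: Meridian→Band B ($945M), VistaNet→Band G ($780M), OrbitCom→Band F ($908M), Pulse→Band D ($438M) — total 945+780+908+438 = $3071M.
Row-greedy (each operator in turn takes its best remaining band) gives $2924M, worse by 147.
Swapping OrbitCom↔VistaNet (OrbitCom→Band G $385M, VistaNet→Band F $841M) loses 462.
No other one-to-one assignment exceeds $3071M.
Pulse's own top band is Band B ($787M), but forcing Pulse→Band B and reassigning the rest optimally gives only $2788M — worse by 283.

Pulse receives Band D.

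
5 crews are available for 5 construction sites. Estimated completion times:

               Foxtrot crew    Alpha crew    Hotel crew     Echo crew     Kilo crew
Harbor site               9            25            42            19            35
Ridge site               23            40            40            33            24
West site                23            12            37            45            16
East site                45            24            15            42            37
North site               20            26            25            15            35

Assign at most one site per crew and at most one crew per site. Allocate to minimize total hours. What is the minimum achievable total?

Minimum total: 75 hours

This is the linear assignment problem.
Optimal: Foxtrot crew→Harbor site (9 hours), Alpha crew→West site (12 hours), Hotel crew→East site (15 hours), Echo crew→North site (15 hours), Kilo crew→Ridge site (24 hours) — total 9+12+15+15+24 = 75 hours.
Every other assignment is strictly worse.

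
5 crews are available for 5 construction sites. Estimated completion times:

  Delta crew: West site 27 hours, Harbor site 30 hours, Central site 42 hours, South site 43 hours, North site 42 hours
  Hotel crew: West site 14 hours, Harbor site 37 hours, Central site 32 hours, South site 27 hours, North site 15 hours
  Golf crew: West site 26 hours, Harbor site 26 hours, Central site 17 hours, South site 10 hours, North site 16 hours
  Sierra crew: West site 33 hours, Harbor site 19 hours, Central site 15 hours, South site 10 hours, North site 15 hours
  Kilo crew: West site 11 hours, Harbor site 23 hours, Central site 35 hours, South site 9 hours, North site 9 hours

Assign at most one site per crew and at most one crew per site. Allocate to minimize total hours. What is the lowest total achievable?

Optimal: Delta crew→Harbor site (30 hours), Hotel crew→West site (14 hours), Golf crew→South site (10 hours), Sierra crew→Central site (15 hours), Kilo crew→North site (9 hours) — total 30+14+10+15+9 = 78 hours.
Row-greedy (each crew in turn takes its cheapest remaining site) gives 90 hours, worse by 12.

Minimum total: 78 hours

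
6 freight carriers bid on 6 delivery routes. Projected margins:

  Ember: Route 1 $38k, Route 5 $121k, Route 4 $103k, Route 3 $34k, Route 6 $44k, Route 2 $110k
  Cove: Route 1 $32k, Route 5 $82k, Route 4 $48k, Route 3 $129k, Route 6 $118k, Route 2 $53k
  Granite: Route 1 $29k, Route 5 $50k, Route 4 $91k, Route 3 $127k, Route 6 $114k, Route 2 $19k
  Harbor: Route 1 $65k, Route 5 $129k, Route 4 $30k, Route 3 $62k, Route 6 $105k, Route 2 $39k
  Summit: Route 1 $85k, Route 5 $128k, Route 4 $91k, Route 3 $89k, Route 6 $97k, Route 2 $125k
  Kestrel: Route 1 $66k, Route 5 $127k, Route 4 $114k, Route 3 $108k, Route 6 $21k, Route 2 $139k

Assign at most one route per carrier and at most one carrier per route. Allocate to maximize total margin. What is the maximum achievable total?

Optimal: Ember→Route 4 ($103k), Cove→Route 6 ($118k), Granite→Route 3 ($127k), Harbor→Route 5 ($129k), Summit→Route 1 ($85k), Kestrel→Route 2 ($139k) — total 103+118+127+129+85+139 = $701k.
Max-entry greedy (repeatedly take the single best remaining cell) gives $699k, worse by 2.
Next-best assignment: Ember→Route 4, Cove→Route 3, Granite→Route 6, Harbor→Route 5, Summit→Route 1, Kestrel→Route 2 = $699k.

Max total: $701k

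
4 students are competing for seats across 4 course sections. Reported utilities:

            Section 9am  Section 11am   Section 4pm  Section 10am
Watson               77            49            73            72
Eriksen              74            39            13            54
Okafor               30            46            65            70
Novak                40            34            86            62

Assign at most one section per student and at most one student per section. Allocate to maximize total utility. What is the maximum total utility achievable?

Max total: 279 points

Optimal: Watson→Section 11am (49 points), Eriksen→Section 9am (74 points), Okafor→Section 10am (70 points), Novak→Section 4pm (86 points) — total 49+74+70+86 = 279 points.
Row-greedy (each student in turn takes its best remaining section) gives 230 points, worse by 49.
Next-best assignment: Watson→Section 10am, Eriksen→Section 9am, Okafor→Section 11am, Novak→Section 4pm = 278 points.
No other one-to-one assignment exceeds 279 points.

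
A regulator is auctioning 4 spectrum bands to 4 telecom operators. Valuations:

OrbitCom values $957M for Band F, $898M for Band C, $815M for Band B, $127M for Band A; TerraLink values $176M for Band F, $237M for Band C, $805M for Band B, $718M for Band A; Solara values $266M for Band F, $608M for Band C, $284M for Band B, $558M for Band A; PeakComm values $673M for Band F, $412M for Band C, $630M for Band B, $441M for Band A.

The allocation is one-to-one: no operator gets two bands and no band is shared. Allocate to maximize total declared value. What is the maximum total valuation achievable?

Optimal: OrbitCom→Band C ($898M), TerraLink→Band B ($805M), Solara→Band A ($558M), PeakComm→Band F ($673M) — total 898+805+558+673 = $2934M.
Column-greedy (each band in turn goes to its best remaining operator) gives $2811M, worse by 123.
Next-best assignment: OrbitCom→Band F, TerraLink→Band A, Solara→Band C, PeakComm→Band B = $2913M.
No other one-to-one assignment exceeds $2934M.

Maximum total: $2934M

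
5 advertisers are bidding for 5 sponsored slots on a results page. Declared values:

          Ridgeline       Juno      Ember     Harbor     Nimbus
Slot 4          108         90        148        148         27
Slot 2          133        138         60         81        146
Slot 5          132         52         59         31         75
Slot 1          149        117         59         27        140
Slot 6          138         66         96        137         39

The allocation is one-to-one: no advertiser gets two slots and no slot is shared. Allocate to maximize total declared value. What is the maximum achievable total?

Maximum total: $695

Optimal: Ridgeline→Slot 5 ($132), Juno→Slot 2 ($138), Ember→Slot 4 ($148), Harbor→Slot 6 ($137), Nimbus→Slot 1 ($140) — total 132+138+148+137+140 = $695.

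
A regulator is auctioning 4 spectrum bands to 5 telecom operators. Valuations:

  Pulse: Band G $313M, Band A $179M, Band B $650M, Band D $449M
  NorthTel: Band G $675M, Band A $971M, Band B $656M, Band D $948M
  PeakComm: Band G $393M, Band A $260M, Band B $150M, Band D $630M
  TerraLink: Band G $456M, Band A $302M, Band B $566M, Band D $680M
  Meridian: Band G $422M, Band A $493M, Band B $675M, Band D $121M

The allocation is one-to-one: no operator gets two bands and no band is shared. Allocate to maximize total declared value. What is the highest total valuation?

Max total: $2732M

Optimal: TerraLink→Band G ($456M), NorthTel→Band A ($971M), Meridian→Band B ($675M), PeakComm→Band D ($630M) — total 456+971+675+630 = $2732M.
Checked against all permutations: $2732M is optimal.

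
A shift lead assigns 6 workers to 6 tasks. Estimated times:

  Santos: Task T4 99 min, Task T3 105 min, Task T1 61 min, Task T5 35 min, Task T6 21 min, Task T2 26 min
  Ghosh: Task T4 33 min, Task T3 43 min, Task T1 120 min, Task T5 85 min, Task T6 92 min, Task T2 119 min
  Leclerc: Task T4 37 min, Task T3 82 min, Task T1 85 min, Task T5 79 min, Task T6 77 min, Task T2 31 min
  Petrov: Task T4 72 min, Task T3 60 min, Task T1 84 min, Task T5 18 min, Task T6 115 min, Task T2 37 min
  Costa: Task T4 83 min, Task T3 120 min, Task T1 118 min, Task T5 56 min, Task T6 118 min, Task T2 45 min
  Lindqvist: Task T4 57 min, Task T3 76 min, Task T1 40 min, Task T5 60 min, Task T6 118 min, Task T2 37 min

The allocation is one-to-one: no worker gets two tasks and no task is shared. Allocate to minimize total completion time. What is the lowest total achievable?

Min total: 204 min

Treat this as an assignment problem: match each worker to one task.
Optimal: Santos→Task T6 (21 min), Ghosh→Task T3 (43 min), Leclerc→Task T4 (37 min), Petrov→Task T5 (18 min), Costa→Task T2 (45 min), Lindqvist→Task T1 (40 min) — total 21+43+37+18+45+40 = 204 min.
Row-greedy (each worker in turn takes its cheapest remaining task) gives 297 min, worse by 93.
Next-best assignment: Santos→Task T6, Ghosh→Task T3, Leclerc→Task T4, Petrov→Task T2, Costa→Task T5, Lindqvist→Task T1 = 234 min.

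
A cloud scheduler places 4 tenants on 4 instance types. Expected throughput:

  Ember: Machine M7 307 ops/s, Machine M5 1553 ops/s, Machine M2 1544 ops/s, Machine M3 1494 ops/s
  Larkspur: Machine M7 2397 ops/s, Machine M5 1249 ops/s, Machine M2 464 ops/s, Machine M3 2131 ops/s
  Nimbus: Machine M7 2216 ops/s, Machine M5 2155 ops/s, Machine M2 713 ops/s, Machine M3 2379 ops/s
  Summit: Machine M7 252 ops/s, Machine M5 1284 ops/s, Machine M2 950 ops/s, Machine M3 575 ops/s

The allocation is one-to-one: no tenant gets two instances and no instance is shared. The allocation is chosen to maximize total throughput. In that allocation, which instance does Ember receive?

Ember receives Machine M2.

This is a one-to-one assignment (maximum-weight bipartite matching).
Optimal: Ember→Machine M2 (1544 ops/s), Larkspur→Machine M7 (2397 ops/s), Nimbus→Machine M3 (2379 ops/s), Summit→Machine M5 (1284 ops/s) — total 1544+2397+2379+1284 = 7604 ops/s.
Max-entry greedy (repeatedly take the single best remaining cell) gives 7279 ops/s, worse by 325.
Swapping Ember↔Nimbus (Ember→Machine M3 1494 ops/s, Nimbus→Machine M2 713 ops/s) loses 1716.
Ember's own top instance is Machine M5 (1553 ops/s), but forcing Ember→Machine M5 and reassigning the rest optimally gives only 7279 ops/s — worse by 325.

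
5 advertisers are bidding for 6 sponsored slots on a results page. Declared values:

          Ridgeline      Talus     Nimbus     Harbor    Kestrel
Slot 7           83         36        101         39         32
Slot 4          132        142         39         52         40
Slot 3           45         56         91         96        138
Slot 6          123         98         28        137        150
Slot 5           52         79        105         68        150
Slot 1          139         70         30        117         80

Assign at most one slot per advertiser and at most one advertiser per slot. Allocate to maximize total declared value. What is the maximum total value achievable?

Maximum total: $669

Optimal: Ridgeline→Slot 1 ($139), Talus→Slot 4 ($142), Nimbus→Slot 7 ($101), Harbor→Slot 6 ($137), Kestrel→Slot 5 ($150) — total 139+142+101+137+150 = $669.
Row-greedy (each advertiser in turn takes its best remaining slot) gives $661, worse by 8.
Next-best assignment: Ridgeline→Slot 1, Talus→Slot 4, Nimbus→Slot 5, Harbor→Slot 6, Kestrel→Slot 3 = $661.
No other one-to-one assignment exceeds $669.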